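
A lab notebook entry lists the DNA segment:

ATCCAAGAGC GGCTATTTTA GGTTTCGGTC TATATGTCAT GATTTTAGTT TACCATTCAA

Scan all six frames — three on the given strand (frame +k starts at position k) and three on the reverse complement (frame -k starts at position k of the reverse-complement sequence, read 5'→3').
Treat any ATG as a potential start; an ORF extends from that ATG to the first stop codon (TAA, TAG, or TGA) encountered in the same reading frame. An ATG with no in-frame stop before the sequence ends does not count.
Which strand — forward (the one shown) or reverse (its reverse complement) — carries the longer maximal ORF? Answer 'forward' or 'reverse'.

Reverse complement (5'→3'): TTGAATGGTAAACTAAAATCATGACATATAGACCGAAACCTAAAATAGCCGCTCTTGGAT
Frame +1: ATC CAA GAG CGG CTA TTT TAG GTT TCG GTC TAT ATG TCA TGA TTT TAG TTT ACC ATT CAA — ATG at 34, stop TGA at 40 → 9 nt.
Frame +2: TCC AAG AGC GGC TAT TTT AGG TTT CGG TCT ATA TGT CAT GAT TTT AGT TTA CCA TTC — no ATG→stop ORF.
Frame +3: CCA AGA GCG GCT ATT TTA GGT TTC GGT CTA TAT GTC ATG ATT TTA GTT TAC CAT TCA — no ATG→stop ORF.
Frame -1: TTG AAT GGT AAA CTA AAA TCA TGA CAT ATA GAC CGA AAC CTA AAA TAG CCG CTC TTG GAT — no ATG→stop ORF.
Frame -2: TGA ATG GTA AAC TAA AAT CAT GAC ATA TAG ACC GAA ACC TAA AAT AGC CGC TCT TGG — ATG at 5, stop TAA at 14 → 12 nt.
Frame -3: GAA TGG TAA ACT AAA ATC ATG ACA TAT AGA CCG AAA CCT AAA ATA GCC GCT CTT GGA — no ATG→stop ORF.
Forward-strand max 9 nt; reverse-strand max 12 nt. The reverse strand has the longer ORF.

reverse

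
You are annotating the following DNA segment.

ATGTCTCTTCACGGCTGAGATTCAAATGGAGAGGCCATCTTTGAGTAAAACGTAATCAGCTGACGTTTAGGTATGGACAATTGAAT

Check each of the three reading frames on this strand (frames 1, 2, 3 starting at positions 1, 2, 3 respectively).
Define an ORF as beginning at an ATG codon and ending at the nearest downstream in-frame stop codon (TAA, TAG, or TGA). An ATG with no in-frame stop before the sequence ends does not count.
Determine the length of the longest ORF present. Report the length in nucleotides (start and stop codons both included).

30

Frame 1: ATG TCT CTT CAC GGC TGA GAT TCA AAT GGA GAG GCC ATC TTT GAG TAA AAC GTA ATC AGC TGA CGT TTA GGT ATG GAC AAT TGA — ATG at 1, stop TGA at 16 → 18 nt; ATG at 73, stop TGA at 82 → 12 nt.
Frame 2: TGT CTC TTC ACG GCT GAG ATT CAA ATG GAG AGG CCA TCT TTG AGT AAA ACG TAA TCA GCT GAC GTT TAG GTA TGG ACA ATT GAA — ATG at 26, stop TAA at 53 → 30 nt.
Frame 3: GTC TCT TCA CGG CTG AGA TTC AAA TGG AGA GGC CAT CTT TGA GTA AAA CGT AAT CAG CTG ACG TTT AGG TAT GGA CAA TTG AAT — no ATG→stop ORF.
Longest: frame 2, positions 26–55, 30 nt = 10 codons = 9 aa. → 30 nucleotides.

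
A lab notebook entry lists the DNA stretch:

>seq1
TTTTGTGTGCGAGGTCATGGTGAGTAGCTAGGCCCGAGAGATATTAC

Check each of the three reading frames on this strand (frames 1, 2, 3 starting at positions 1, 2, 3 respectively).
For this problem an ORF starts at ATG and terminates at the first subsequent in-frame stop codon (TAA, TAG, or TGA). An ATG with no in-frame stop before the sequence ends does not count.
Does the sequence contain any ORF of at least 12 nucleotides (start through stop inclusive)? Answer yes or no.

yes

Frame 1: TTT TGT GTG CGA GGT CAT GGT GAG TAG CTA GGC CCG AGA GAT ATT — no ATG→stop ORF.
Frame 2: TTT GTG TGC GAG GTC ATG GTG AGT AGC TAG GCC CGA GAG ATA TTA — ATG at 17, stop TAG at 29 → 15 nt.
Frame 3: TTG TGT GCG AGG TCA TGG TGA GTA GCT AGG CCC GAG AGA TAT TAC — no ATG→stop ORF.
Frame 2 has an ORF of 15 nucleotides (positions 17–31) ≥ 12, so yes.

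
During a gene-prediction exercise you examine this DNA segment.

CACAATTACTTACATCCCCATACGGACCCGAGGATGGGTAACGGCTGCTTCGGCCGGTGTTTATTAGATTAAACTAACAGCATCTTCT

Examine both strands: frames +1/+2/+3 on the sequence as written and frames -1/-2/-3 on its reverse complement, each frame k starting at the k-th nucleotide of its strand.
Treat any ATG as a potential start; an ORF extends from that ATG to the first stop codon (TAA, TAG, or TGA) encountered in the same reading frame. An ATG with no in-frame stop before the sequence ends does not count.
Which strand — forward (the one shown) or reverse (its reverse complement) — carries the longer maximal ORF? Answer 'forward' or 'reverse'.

Reverse complement (5'→3'): AGAAGATGCTGTTAGTTTAATCTAATAAACACCGGCCGAAGCAGCCGTTACCCATCCTCGGGTCCGTATGGGGATGTAAGTAATTGTG
Frame +1: CAC AAT TAC TTA CAT CCC CAT ACG GAC CCG AGG ATG GGT AAC GGC TGC TTC GGC CGG TGT TTA TTA GAT TAA ACT AAC AGC ATC TTC — ATG at 34, stop TAA at 70 → 39 nt.
Frame +2: ACA ATT ACT TAC ATC CCC ATA CGG ACC CGA GGA TGG GTA ACG GCT GCT TCG GCC GGT GTT TAT TAG ATT AAA CTA ACA GCA TCT TCT — no ATG→stop ORF.
Frame +3: CAA TTA CTT ACA TCC CCA TAC GGA CCC GAG GAT GGG TAA CGG CTG CTT CGG CCG GTG TTT ATT AGA TTA AAC TAA CAG CAT CTT — no ATG→stop ORF.
Frame -1: AGA AGA TGC TGT TAG TTT AAT CTA ATA AAC ACC GGC CGA AGC AGC CGT TAC CCA TCC TCG GGT CCG TAT GGG GAT GTA AGT AAT TGT — no ATG→stop ORF.
Frame -2: GAA GAT GCT GTT AGT TTA ATC TAA TAA ACA CCG GCC GAA GCA GCC GTT ACC CAT CCT CGG GTC CGT ATG GGG ATG TAA GTA ATT GTG — ATG at 68, stop TAA at 77 → 12 nt; ATG at 74, stop TAA at 77 → 6 nt.
Frame -3: AAG ATG CTG TTA GTT TAA TCT AAT AAA CAC CGG CCG AAG CAG CCG TTA CCC ATC CTC GGG TCC GTA TGG GGA TGT AAG TAA TTG — ATG at 6, stop TAA at 18 → 15 nt.
Forward-strand max 39 nt; reverse-strand max 15 nt. The forward strand has the longer ORF.

forward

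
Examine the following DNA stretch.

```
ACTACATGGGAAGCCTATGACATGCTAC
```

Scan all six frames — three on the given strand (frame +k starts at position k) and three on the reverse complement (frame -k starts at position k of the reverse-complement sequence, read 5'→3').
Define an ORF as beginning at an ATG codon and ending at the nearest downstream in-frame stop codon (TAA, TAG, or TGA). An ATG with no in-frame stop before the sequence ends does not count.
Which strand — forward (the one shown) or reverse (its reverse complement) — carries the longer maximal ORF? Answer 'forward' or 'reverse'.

forward

Reverse complement (5'→3'): GTAGCATGTCATAGGCTTCCCATGTAGT
Frame +1: ACT ACA TGG GAA GCC TAT GAC ATG CTA — no ATG→stop ORF.
Frame +2: CTA CAT GGG AAG CCT ATG ACA TGC TAC — no ATG→stop ORF.
Frame +3: TAC ATG GGA AGC CTA TGA CAT GCT — ATG at 6, stop TGA at 18 → 15 nt.
Frame -1: GTA GCA TGT CAT AGG CTT CCC ATG TAG — ATG at 22, stop TAG at 25 → 6 nt.
Frame -2: TAG CAT GTC ATA GGC TTC CCA TGT AGT — no ATG→stop ORF.
Frame -3: AGC ATG TCA TAG GCT TCC CAT GTA — ATG at 6, stop TAG at 12 → 9 nt.
Forward-strand max 15 nt; reverse-strand max 9 nt. The forward strand has the longer ORF.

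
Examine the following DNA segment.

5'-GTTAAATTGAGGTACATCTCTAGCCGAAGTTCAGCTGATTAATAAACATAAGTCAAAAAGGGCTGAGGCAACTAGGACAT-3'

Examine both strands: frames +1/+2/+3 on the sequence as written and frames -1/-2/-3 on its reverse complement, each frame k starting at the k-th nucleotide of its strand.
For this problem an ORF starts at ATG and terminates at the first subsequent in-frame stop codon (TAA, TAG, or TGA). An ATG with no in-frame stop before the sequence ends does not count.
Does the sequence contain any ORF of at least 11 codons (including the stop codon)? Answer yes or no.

Reverse complement (5'→3'): ATGTCCTAGTTGCCTCAGCCCTTTTTGACTTATGTTTATTAATCAGCTGAACTTCGGCTAGAGATGTACCTCAATTTAAC
Frame +1: GTT AAA TTG AGG TAC ATC TCT AGC CGA AGT TCA GCT GAT TAA TAA ACA TAA GTC AAA AAG GGC TGA GGC AAC TAG GAC — no ATG→stop ORF.
Frame +2: TTA AAT TGA GGT ACA TCT CTA GCC GAA GTT CAG CTG ATT AAT AAA CAT AAG TCA AAA AGG GCT GAG GCA ACT AGG ACA — no ATG→stop ORF.
Frame +3: TAA ATT GAG GTA CAT CTC TAG CCG AAG TTC AGC TGA TTA ATA AAC ATA AGT CAA AAA GGG CTG AGG CAA CTA GGA CAT — no ATG→stop ORF.
Frame -1: ATG TCC TAG TTG CCT CAG CCC TTT TTG ACT TAT GTT TAT TAA TCA GCT GAA CTT CGG CTA GAG ATG TAC CTC AAT TTA — ATG at 1, stop TAG at 7 → 9 nt.
Frame -2: TGT CCT AGT TGC CTC AGC CCT TTT TGA CTT ATG TTT ATT AAT CAG CTG AAC TTC GGC TAG AGA TGT ACC TCA ATT TAA — ATG at 32, stop TAG at 59 → 30 nt.
Frame -3: GTC CTA GTT GCC TCA GCC CTT TTT GAC TTA TGT TTA TTA ATC AGC TGA ACT TCG GCT AGA GAT GTA CCT CAA TTT AAC — no ATG→stop ORF.
Largest ORF found is 10 codons < 11, so no.

no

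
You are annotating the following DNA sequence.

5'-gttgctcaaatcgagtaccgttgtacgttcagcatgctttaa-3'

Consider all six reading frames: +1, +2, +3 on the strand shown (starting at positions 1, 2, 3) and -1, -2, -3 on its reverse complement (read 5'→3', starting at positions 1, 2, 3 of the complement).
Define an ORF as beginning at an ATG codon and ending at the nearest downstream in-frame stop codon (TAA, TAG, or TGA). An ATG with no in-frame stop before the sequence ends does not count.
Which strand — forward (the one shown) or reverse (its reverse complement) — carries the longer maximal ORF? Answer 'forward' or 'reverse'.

Reverse complement (5'→3'): TTAAAGCATGCTGAACGTACAACGGTACTCGATTTGAGCAAC
Frame +1: GTT GCT CAA ATC GAG TAC CGT TGT ACG TTC AGC ATG CTT TAA — ATG at 34, stop TAA at 40 → 9 nt.
Frame +2: TTG CTC AAA TCG AGT ACC GTT GTA CGT TCA GCA TGC TTT — no ATG→stop ORF.
Frame +3: TGC TCA AAT CGA GTA CCG TTG TAC GTT CAG CAT GCT TTA — no ATG→stop ORF.
Frame -1: TTA AAG CAT GCT GAA CGT ACA ACG GTA CTC GAT TTG AGC AAC — no ATG→stop ORF.
Frame -2: TAA AGC ATG CTG AAC GTA CAA CGG TAC TCG ATT TGA GCA — ATG at 8, stop TGA at 35 → 30 nt.
Frame -3: AAA GCA TGC TGA ACG TAC AAC GGT ACT CGA TTT GAG CAA — no ATG→stop ORF.
Forward-strand max 9 nt; reverse-strand max 30 nt. The reverse strand has the longer ORF.

reverse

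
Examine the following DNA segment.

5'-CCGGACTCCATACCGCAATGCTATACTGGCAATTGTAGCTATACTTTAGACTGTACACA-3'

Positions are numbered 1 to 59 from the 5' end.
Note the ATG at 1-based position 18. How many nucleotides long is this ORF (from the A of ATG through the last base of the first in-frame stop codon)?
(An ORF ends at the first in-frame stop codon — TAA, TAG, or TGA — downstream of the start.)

Codons from position 18: ATG (18–20), CTA (21–23), TAC (24–26), TGG (27–29), CAA (30–32), TTG (33–35), TAG (36–38).
TAG is the first in-frame stop; ORF spans 18–38, 21 nucleotides.

21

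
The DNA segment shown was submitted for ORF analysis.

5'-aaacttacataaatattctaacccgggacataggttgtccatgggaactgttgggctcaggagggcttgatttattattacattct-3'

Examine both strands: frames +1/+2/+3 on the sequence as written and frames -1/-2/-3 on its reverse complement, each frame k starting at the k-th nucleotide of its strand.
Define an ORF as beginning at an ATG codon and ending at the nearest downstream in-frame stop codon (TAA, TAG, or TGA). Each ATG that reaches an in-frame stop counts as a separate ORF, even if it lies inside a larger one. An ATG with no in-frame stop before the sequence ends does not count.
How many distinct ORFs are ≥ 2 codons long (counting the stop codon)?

4

Reverse complement (5'→3'): AGAATGTAATAATAAATCAAGCCCTCCTGAGCCCAACAGTTCCCATGGACAACCTATGTCCCGGGTTAGAATATTTATGTAAGTTT
Frame +1: AAA CTT ACA TAA ATA TTC TAA CCC GGG ACA TAG GTT GTC CAT GGG AAC TGT TGG GCT CAG GAG GGC TTG ATT TAT TAT TAC ATT — no ATG→stop ORF.
Frame +2: AAC TTA CAT AAA TAT TCT AAC CCG GGA CAT AGG TTG TCC ATG GGA ACT GTT GGG CTC AGG AGG GCT TGA TTT ATT ATT ACA TTC — ATG at 41, stop TGA at 68 → 30 nt.
Frame +3: ACT TAC ATA AAT ATT CTA ACC CGG GAC ATA GGT TGT CCA TGG GAA CTG TTG GGC TCA GGA GGG CTT GAT TTA TTA TTA CAT TCT — no ATG→stop ORF.
Frame -1: AGA ATG TAA TAA TAA ATC AAG CCC TCC TGA GCC CAA CAG TTC CCA TGG ACA ACC TAT GTC CCG GGT TAG AAT ATT TAT GTA AGT — ATG at 4, stop TAA at 7 → 6 nt.
Frame -2: GAA TGT AAT AAT AAA TCA AGC CCT CCT GAG CCC AAC AGT TCC CAT GGA CAA CCT ATG TCC CGG GTT AGA ATA TTT ATG TAA GTT — ATG at 56, stop TAA at 80 → 27 nt; ATG at 77, stop TAA at 80 → 6 nt.
Frame -3: AAT GTA ATA ATA AAT CAA GCC CTC CTG AGC CCA ACA GTT CCC ATG GAC AAC CTA TGT CCC GGG TTA GAA TAT TTA TGT AAG TTT — no ATG→stop ORF.
ORFs ≥ 2 codons: frame +2 41–70 (10 codons), frame -1 4–9 (2 codons), frame -2 56–82 (9 codons), frame -2 77–82 (2 codons). Count = 4.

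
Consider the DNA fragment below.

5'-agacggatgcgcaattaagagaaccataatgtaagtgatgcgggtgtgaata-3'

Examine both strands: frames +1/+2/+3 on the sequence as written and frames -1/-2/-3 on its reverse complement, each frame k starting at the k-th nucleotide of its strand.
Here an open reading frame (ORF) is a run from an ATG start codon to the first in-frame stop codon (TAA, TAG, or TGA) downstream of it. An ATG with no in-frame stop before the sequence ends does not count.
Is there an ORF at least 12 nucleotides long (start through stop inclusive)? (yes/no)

yes

Reverse complement (5'→3'): TATTCACACCCGCATCACTTACATTATGGTTCTCTTAATTGCGCATCCGTCT
Frame +1: AGA CGG ATG CGC AAT TAA GAG AAC CAT AAT GTA AGT GAT GCG GGT GTG AAT — ATG at 7, stop TAA at 16 → 12 nt.
Frame +2: GAC GGA TGC GCA ATT AAG AGA ACC ATA ATG TAA GTG ATG CGG GTG TGA ATA — ATG at 29, stop TAA at 32 → 6 nt; ATG at 38, stop TGA at 47 → 12 nt.
Frame +3: ACG GAT GCG CAA TTA AGA GAA CCA TAA TGT AAG TGA TGC GGG TGT GAA — no ATG→stop ORF.
Frame -1: TAT TCA CAC CCG CAT CAC TTA CAT TAT GGT TCT CTT AAT TGC GCA TCC GTC — no ATG→stop ORF.
Frame -2: ATT CAC ACC CGC ATC ACT TAC ATT ATG GTT CTC TTA ATT GCG CAT CCG TCT — no ATG→stop ORF.
Frame -3: TTC ACA CCC GCA TCA CTT ACA TTA TGG TTC TCT TAA TTG CGC ATC CGT — no ATG→stop ORF.
Frame +1 has an ORF of 12 nucleotides (positions 7–18) ≥ 12, so yes.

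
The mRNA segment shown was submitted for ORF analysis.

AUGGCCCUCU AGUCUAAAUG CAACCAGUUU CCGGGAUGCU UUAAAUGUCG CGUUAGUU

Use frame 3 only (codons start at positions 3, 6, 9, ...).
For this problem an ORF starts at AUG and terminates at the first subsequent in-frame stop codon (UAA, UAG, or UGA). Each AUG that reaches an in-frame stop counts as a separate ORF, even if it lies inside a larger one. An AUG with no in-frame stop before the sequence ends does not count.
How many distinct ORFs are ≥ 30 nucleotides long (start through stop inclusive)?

Frame 3: GGC CCU CUA GUC UAA AUG CAA CCA GUU UCC GGG AUG CUU UAA AUG UCG CGU UAG — AUG at 18, stop UAA at 42 → 27 nt; AUG at 36, stop UAA at 42 → 9 nt; AUG at 45, stop UAG at 54 → 12 nt.
No ORF reaches 30 nucleotides. Count = 0.

0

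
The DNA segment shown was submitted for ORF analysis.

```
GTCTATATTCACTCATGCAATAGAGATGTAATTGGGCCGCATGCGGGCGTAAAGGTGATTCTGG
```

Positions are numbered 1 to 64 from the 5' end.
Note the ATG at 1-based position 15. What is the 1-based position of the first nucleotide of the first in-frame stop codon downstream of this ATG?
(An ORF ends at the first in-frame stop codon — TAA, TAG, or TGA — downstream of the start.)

Codons from position 15: ATG (15–17), CAA (18–20), TAG (21–23).
TAG is a stop codon; it begins at position 21.

21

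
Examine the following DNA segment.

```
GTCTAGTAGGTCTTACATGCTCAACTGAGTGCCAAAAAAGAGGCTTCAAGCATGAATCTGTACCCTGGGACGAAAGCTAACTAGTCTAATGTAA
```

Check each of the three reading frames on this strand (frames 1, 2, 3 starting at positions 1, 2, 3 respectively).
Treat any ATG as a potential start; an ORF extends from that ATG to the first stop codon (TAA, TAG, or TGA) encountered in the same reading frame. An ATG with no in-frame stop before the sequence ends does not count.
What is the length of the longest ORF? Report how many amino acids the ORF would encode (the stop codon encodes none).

10

Frame 1: GTC TAG TAG GTC TTA CAT GCT CAA CTG AGT GCC AAA AAA GAG GCT TCA AGC ATG AAT CTG TAC CCT GGG ACG AAA GCT AAC TAG TCT AAT GTA — ATG at 52, stop TAG at 82 → 33 nt.
Frame 2: TCT AGT AGG TCT TAC ATG CTC AAC TGA GTG CCA AAA AAG AGG CTT CAA GCA TGA ATC TGT ACC CTG GGA CGA AAG CTA ACT AGT CTA ATG TAA — ATG at 17, stop TGA at 26 → 12 nt; ATG at 89, stop TAA at 92 → 6 nt.
Frame 3: CTA GTA GGT CTT ACA TGC TCA ACT GAG TGC CAA AAA AGA GGC TTC AAG CAT GAA TCT GTA CCC TGG GAC GAA AGC TAA CTA GTC TAA TGT — no ATG→stop ORF.
Longest: frame 1, positions 52–84, 33 nt = 11 codons = 10 aa. → 10 amino acids.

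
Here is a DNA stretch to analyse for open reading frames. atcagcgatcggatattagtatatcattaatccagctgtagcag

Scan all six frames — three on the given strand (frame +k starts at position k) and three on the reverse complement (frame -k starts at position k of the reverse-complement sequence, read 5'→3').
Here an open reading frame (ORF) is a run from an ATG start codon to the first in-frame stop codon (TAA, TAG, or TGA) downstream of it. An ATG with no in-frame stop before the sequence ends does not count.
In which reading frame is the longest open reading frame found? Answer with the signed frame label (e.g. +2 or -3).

Reverse complement (5'→3'): CTGCTACAGCTGGATTAATGATATACTAATATCCGATCGCTGAT
Frame +1: ATC AGC GAT CGG ATA TTA GTA TAT CAT TAA TCC AGC TGT AGC — no ATG→stop ORF.
Frame +2: TCA GCG ATC GGA TAT TAG TAT ATC ATT AAT CCA GCT GTA GCA — no ATG→stop ORF.
Frame +3: CAG CGA TCG GAT ATT AGT ATA TCA TTA ATC CAG CTG TAG CAG — no ATG→stop ORF.
Frame -1: CTG CTA CAG CTG GAT TAA TGA TAT ACT AAT ATC CGA TCG CTG — no ATG→stop ORF.
Frame -2: TGC TAC AGC TGG ATT AAT GAT ATA CTA ATA TCC GAT CGC TGA — no ATG→stop ORF.
Frame -3: GCT ACA GCT GGA TTA ATG ATA TAC TAA TAT CCG ATC GCT GAT — ATG at 18, stop TAA at 27 → 12 nt.
Longest ORF is 12 nt in frame -3 (positions 18–29).

-3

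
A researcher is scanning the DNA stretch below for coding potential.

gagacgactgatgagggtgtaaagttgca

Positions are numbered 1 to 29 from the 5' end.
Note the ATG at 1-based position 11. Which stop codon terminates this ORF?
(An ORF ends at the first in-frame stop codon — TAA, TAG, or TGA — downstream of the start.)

TAA

Codons from position 11: ATG (11–13), AGG (14–16), GTG (17–19), TAA (20–22).
The first in-frame stop codon is TAA.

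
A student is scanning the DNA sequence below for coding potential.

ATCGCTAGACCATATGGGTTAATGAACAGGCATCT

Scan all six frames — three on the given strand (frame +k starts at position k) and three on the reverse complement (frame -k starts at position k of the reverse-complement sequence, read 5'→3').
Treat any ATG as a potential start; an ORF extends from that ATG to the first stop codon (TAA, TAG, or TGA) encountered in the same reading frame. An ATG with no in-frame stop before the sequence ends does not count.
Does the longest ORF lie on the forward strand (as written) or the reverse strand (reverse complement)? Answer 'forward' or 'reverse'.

Reverse complement (5'→3'): AGATGCCTGTTCATTAACCCATATGGTCTAGCGAT
Frame +1: ATC GCT AGA CCA TAT GGG TTA ATG AAC AGG CAT — no ATG→stop ORF.
Frame +2: TCG CTA GAC CAT ATG GGT TAA TGA ACA GGC ATC — ATG at 14, stop TAA at 20 → 9 nt.
Frame +3: CGC TAG ACC ATA TGG GTT AAT GAA CAG GCA TCT — no ATG→stop ORF.
Frame -1: AGA TGC CTG TTC ATT AAC CCA TAT GGT CTA GCG — no ATG→stop ORF.
Frame -2: GAT GCC TGT TCA TTA ACC CAT ATG GTC TAG CGA — ATG at 23, stop TAG at 29 → 9 nt.
Frame -3: ATG CCT GTT CAT TAA CCC ATA TGG TCT AGC GAT — ATG at 3, stop TAA at 15 → 15 nt.
Forward-strand max 9 nt; reverse-strand max 15 nt. The reverse strand has the longer ORF.

reverse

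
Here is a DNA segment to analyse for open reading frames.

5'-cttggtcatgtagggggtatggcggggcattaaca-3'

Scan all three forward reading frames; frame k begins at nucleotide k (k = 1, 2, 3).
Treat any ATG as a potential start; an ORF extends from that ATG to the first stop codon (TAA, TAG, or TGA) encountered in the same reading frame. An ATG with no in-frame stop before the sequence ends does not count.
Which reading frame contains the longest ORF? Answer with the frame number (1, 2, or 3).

1

Frame 1: CTT GGT CAT GTA GGG GGT ATG GCG GGG CAT TAA — ATG at 19, stop TAA at 31 → 15 nt.
Frame 2: TTG GTC ATG TAG GGG GTA TGG CGG GGC ATT AAC — ATG at 8, stop TAG at 11 → 6 nt.
Frame 3: TGG TCA TGT AGG GGG TAT GGC GGG GCA TTA ACA — no ATG→stop ORF.
Longest ORF is 15 nt in frame 1 (positions 19–33).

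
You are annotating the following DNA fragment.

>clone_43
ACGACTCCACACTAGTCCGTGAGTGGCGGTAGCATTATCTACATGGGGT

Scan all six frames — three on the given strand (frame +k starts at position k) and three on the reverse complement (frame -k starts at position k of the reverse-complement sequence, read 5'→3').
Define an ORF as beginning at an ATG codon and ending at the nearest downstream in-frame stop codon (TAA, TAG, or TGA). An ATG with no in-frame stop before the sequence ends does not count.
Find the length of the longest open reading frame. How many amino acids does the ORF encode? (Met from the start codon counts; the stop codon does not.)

Reverse complement (5'→3'): ACCCCATGTAGATAATGCTACCGCCACTCACGGACTAGTGTGGAGTCGT
Frame +1: ACG ACT CCA CAC TAG TCC GTG AGT GGC GGT AGC ATT ATC TAC ATG GGG — no ATG→stop ORF.
Frame +2: CGA CTC CAC ACT AGT CCG TGA GTG GCG GTA GCA TTA TCT ACA TGG GGT — no ATG→stop ORF.
Frame +3: GAC TCC ACA CTA GTC CGT GAG TGG CGG TAG CAT TAT CTA CAT GGG — no ATG→stop ORF.
Frame -1: ACC CCA TGT AGA TAA TGC TAC CGC CAC TCA CGG ACT AGT GTG GAG TCG — no ATG→stop ORF.
Frame -2: CCC CAT GTA GAT AAT GCT ACC GCC ACT CAC GGA CTA GTG TGG AGT CGT — no ATG→stop ORF.
Frame -3: CCC ATG TAG ATA ATG CTA CCG CCA CTC ACG GAC TAG TGT GGA GTC — ATG at 6, stop TAG at 9 → 6 nt; ATG at 15, stop TAG at 36 → 24 nt.
Longest: frame -3, positions 15–38, 24 nt = 8 codons = 7 aa. → 7 amino acids.

7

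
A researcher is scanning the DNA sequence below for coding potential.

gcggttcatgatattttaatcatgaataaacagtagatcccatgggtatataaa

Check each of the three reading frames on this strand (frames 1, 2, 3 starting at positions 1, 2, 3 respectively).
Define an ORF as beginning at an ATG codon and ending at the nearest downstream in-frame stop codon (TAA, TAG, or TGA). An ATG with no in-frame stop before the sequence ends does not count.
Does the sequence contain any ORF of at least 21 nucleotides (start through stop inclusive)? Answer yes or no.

Frame 1: GCG GTT CAT GAT ATT TTA ATC ATG AAT AAA CAG TAG ATC CCA TGG GTA TAT AAA — ATG at 22, stop TAG at 34 → 15 nt.
Frame 2: CGG TTC ATG ATA TTT TAA TCA TGA ATA AAC AGT AGA TCC CAT GGG TAT ATA — ATG at 8, stop TAA at 17 → 12 nt.
Frame 3: GGT TCA TGA TAT TTT AAT CAT GAA TAA ACA GTA GAT CCC ATG GGT ATA TAA — ATG at 42, stop TAA at 51 → 12 nt.
Largest ORF found is 15 nucleotides < 21, so no.

no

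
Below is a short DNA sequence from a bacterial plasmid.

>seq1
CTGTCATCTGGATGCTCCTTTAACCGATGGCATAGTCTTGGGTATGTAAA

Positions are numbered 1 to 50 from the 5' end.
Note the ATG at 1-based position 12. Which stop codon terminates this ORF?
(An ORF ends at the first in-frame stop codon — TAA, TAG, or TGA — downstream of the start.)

Codons from position 12: ATG (12–14), CTC (15–17), CTT (18–20), TAA (21–23).
The first in-frame stop codon is TAA.

TAA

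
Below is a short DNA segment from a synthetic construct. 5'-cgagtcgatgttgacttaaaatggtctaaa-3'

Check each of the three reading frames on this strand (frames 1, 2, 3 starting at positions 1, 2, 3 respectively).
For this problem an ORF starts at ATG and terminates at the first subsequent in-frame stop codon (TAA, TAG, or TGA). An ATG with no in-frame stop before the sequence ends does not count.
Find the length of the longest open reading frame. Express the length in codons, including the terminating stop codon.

4

Frame 1: CGA GTC GAT GTT GAC TTA AAA TGG TCT AAA — no ATG→stop ORF.
Frame 2: GAG TCG ATG TTG ACT TAA AAT GGT CTA — ATG at 8, stop TAA at 17 → 12 nt.
Frame 3: AGT CGA TGT TGA CTT AAA ATG GTC TAA — ATG at 21, stop TAA at 27 → 9 nt.
Longest: frame 2, positions 8–19, 12 nt = 4 codons = 3 aa. → 4 codons.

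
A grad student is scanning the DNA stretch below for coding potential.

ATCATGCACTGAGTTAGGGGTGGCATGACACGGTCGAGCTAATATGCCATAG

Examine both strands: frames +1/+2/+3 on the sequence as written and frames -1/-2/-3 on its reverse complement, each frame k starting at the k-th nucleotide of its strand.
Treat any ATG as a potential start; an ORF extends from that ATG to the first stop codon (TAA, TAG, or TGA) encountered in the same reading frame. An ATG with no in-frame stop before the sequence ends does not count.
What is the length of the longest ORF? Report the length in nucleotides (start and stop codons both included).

18

Reverse complement (5'→3'): CTATGGCATATTAGCTCGACCGTGTCATGCCACCCCTAACTCAGTGCATGAT
Frame +1: ATC ATG CAC TGA GTT AGG GGT GGC ATG ACA CGG TCG AGC TAA TAT GCC ATA — ATG at 4, stop TGA at 10 → 9 nt; ATG at 25, stop TAA at 40 → 18 nt.
Frame +2: TCA TGC ACT GAG TTA GGG GTG GCA TGA CAC GGT CGA GCT AAT ATG CCA TAG — ATG at 44, stop TAG at 50 → 9 nt.
Frame +3: CAT GCA CTG AGT TAG GGG TGG CAT GAC ACG GTC GAG CTA ATA TGC CAT — no ATG→stop ORF.
Frame -1: CTA TGG CAT ATT AGC TCG ACC GTG TCA TGC CAC CCC TAA CTC AGT GCA TGA — no ATG→stop ORF.
Frame -2: TAT GGC ATA TTA GCT CGA CCG TGT CAT GCC ACC CCT AAC TCA GTG CAT GAT — no ATG→stop ORF.
Frame -3: ATG GCA TAT TAG CTC GAC CGT GTC ATG CCA CCC CTA ACT CAG TGC ATG — ATG at 3, stop TAG at 12 → 12 nt.
Longest: frame +1, positions 25–42, 18 nt = 6 codons = 5 aa. → 18 nucleotides.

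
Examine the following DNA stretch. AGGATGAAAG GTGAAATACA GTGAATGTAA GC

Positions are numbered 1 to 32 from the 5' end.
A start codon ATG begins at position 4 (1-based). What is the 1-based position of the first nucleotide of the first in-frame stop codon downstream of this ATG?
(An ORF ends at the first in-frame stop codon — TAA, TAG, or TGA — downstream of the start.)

22

Codons from position 4: ATG (4–6), AAA (7–9), GGT (10–12), GAA (13–15), ATA (16–18), CAG (19–21), TGA (22–24).
TGA is a stop codon; it begins at position 22.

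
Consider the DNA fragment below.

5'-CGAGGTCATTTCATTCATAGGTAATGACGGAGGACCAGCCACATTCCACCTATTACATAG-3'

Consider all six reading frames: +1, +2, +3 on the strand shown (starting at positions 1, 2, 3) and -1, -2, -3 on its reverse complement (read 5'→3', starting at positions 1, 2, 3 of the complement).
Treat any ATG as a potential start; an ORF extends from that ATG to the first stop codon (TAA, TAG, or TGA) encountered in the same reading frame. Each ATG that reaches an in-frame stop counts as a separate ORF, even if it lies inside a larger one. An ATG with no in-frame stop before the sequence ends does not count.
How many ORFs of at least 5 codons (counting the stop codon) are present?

1

Reverse complement (5'→3'): CTATGTAATAGGTGGAATGTGGCTGGTCCTCCGTCATTACCTATGAATGAAATGACCTCG
Frame +1: CGA GGT CAT TTC ATT CAT AGG TAA TGA CGG AGG ACC AGC CAC ATT CCA CCT ATT ACA TAG — no ATG→stop ORF.
Frame +2: GAG GTC ATT TCA TTC ATA GGT AAT GAC GGA GGA CCA GCC ACA TTC CAC CTA TTA CAT — no ATG→stop ORF.
Frame +3: AGG TCA TTT CAT TCA TAG GTA ATG ACG GAG GAC CAG CCA CAT TCC ACC TAT TAC ATA — no ATG→stop ORF.
Frame -1: CTA TGT AAT AGG TGG AAT GTG GCT GGT CCT CCG TCA TTA CCT ATG AAT GAA ATG ACC TCG — no ATG→stop ORF.
Frame -2: TAT GTA ATA GGT GGA ATG TGG CTG GTC CTC CGT CAT TAC CTA TGA ATG AAA TGA CCT — ATG at 17, stop TGA at 44 → 30 nt; ATG at 47, stop TGA at 53 → 9 nt.
Frame -3: ATG TAA TAG GTG GAA TGT GGC TGG TCC TCC GTC ATT ACC TAT GAA TGA AAT GAC CTC — ATG at 3, stop TAA at 6 → 6 nt.
ORFs ≥ 5 codons: frame -2 17–46 (10 codons). Count = 1.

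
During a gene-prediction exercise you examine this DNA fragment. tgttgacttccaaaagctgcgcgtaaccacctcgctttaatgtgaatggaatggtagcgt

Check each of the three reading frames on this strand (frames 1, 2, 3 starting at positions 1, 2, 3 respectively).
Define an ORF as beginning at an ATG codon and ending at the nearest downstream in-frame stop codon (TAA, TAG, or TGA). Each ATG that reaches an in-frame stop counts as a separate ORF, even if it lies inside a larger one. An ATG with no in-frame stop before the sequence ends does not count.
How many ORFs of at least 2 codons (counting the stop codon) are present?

Frame 1: TGT TGA CTT CCA AAA GCT GCG CGT AAC CAC CTC GCT TTA ATG TGA ATG GAA TGG TAG CGT — ATG at 40, stop TGA at 43 → 6 nt; ATG at 46, stop TAG at 55 → 12 nt.
Frame 2: GTT GAC TTC CAA AAG CTG CGC GTA ACC ACC TCG CTT TAA TGT GAA TGG AAT GGT AGC — no ATG→stop ORF.
Frame 3: TTG ACT TCC AAA AGC TGC GCG TAA CCA CCT CGC TTT AAT GTG AAT GGA ATG GTA GCG — no ATG→stop ORF.
ORFs ≥ 2 codons: frame 1 40–45 (2 codons), frame 1 46–57 (4 codons). Count = 2.

2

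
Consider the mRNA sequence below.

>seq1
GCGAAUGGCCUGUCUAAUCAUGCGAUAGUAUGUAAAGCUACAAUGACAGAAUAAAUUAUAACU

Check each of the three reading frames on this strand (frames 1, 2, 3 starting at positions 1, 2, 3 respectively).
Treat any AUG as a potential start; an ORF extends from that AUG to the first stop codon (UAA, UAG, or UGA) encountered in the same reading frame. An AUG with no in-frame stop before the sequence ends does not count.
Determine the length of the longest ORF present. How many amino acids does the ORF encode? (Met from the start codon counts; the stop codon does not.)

7

Frame 1: GCG AAU GGC CUG UCU AAU CAU GCG AUA GUA UGU AAA GCU ACA AUG ACA GAA UAA AUU AUA ACU — AUG at 43, stop UAA at 52 → 12 nt.
Frame 2: CGA AUG GCC UGU CUA AUC AUG CGA UAG UAU GUA AAG CUA CAA UGA CAG AAU AAA UUA UAA — AUG at 5, stop UAG at 26 → 24 nt; AUG at 20, stop UAG at 26 → 9 nt.
Frame 3: GAA UGG CCU GUC UAA UCA UGC GAU AGU AUG UAA AGC UAC AAU GAC AGA AUA AAU UAU AAC — AUG at 30, stop UAA at 33 → 6 nt.
Longest: frame 2, positions 5–28, 24 nt = 8 codons = 7 aa. → 7 amino acids.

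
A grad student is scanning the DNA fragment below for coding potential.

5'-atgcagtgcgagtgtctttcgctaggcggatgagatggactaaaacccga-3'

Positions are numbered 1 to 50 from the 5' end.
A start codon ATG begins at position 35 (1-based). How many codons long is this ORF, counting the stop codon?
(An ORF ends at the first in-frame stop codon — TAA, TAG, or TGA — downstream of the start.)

Codons from position 35: ATG (35–37), GAC (38–40), TAA (41–43).
TAA is the first in-frame stop; that's 3 codons including the stop.

3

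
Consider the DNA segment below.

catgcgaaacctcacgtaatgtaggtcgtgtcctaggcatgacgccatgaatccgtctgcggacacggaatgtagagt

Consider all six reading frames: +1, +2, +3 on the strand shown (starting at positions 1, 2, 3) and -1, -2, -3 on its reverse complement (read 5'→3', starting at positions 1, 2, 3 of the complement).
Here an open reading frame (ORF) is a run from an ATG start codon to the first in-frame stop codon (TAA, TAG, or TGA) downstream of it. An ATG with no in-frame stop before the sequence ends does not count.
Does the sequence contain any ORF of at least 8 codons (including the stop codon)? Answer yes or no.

Reverse complement (5'→3'): ACTCTACATTCCGTGTCCGCAGACGGATTCATGGCGTCATGCCTAGGACACGACCTACATTACGTGAGGTTTCGCATG
Frame +1: CAT GCG AAA CCT CAC GTA ATG TAG GTC GTG TCC TAG GCA TGA CGC CAT GAA TCC GTC TGC GGA CAC GGA ATG TAG AGT — ATG at 19, stop TAG at 22 → 6 nt; ATG at 70, stop TAG at 73 → 6 nt.
Frame +2: ATG CGA AAC CTC ACG TAA TGT AGG TCG TGT CCT AGG CAT GAC GCC ATG AAT CCG TCT GCG GAC ACG GAA TGT AGA — ATG at 2, stop TAA at 17 → 18 nt.
Frame +3: TGC GAA ACC TCA CGT AAT GTA GGT CGT GTC CTA GGC ATG ACG CCA TGA ATC CGT CTG CGG ACA CGG AAT GTA GAG — ATG at 39, stop TGA at 48 → 12 nt.
Frame -1: ACT CTA CAT TCC GTG TCC GCA GAC GGA TTC ATG GCG TCA TGC CTA GGA CAC GAC CTA CAT TAC GTG AGG TTT CGC ATG — no ATG→stop ORF.
Frame -2: CTC TAC ATT CCG TGT CCG CAG ACG GAT TCA TGG CGT CAT GCC TAG GAC ACG ACC TAC ATT ACG TGA GGT TTC GCA — no ATG→stop ORF.
Frame -3: TCT ACA TTC CGT GTC CGC AGA CGG ATT CAT GGC GTC ATG CCT AGG ACA CGA CCT ACA TTA CGT GAG GTT TCG CAT — no ATG→stop ORF.
Largest ORF found is 6 codons < 8, so no.

no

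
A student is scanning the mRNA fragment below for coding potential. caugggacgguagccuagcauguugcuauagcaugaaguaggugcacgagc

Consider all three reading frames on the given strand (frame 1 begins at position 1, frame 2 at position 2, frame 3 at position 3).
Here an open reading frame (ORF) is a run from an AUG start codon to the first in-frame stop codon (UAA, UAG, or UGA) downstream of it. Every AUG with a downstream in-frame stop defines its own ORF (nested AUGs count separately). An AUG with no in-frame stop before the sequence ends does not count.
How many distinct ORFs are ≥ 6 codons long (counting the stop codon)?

0

Frame 1: CAU GGG ACG GUA GCC UAG CAU GUU GCU AUA GCA UGA AGU AGG UGC ACG AGC — no AUG→stop ORF.
Frame 2: AUG GGA CGG UAG CCU AGC AUG UUG CUA UAG CAU GAA GUA GGU GCA CGA — AUG at 2, stop UAG at 11 → 12 nt; AUG at 20, stop UAG at 29 → 12 nt.
Frame 3: UGG GAC GGU AGC CUA GCA UGU UGC UAU AGC AUG AAG UAG GUG CAC GAG — AUG at 33, stop UAG at 39 → 9 nt.
No ORF reaches 6 codons. Count = 0.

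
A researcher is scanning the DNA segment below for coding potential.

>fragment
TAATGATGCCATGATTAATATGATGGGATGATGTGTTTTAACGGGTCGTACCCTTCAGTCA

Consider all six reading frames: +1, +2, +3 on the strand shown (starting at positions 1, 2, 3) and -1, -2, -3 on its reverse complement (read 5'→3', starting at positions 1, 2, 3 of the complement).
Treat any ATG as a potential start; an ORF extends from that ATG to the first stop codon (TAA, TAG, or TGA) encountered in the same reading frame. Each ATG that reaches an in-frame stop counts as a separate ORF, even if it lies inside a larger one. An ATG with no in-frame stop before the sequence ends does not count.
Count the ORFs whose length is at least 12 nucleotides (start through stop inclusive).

Reverse complement (5'→3'): TGACTGAAGGGTACGACCCGTTAAAACACATCATCCCATCATATTAATCATGGCATCATTA
Frame +1: TAA TGA TGC CAT GAT TAA TAT GAT GGG ATG ATG TGT TTT AAC GGG TCG TAC CCT TCA GTC — no ATG→stop ORF.
Frame +2: AAT GAT GCC ATG ATT AAT ATG ATG GGA TGA TGT GTT TTA ACG GGT CGT ACC CTT CAG TCA — ATG at 11, stop TGA at 29 → 21 nt; ATG at 20, stop TGA at 29 → 12 nt; ATG at 23, stop TGA at 29 → 9 nt.
Frame +3: ATG ATG CCA TGA TTA ATA TGA TGG GAT GAT GTG TTT TAA CGG GTC GTA CCC TTC AGT — ATG at 3, stop TGA at 12 → 12 nt; ATG at 6, stop TGA at 12 → 9 nt.
Frame -1: TGA CTG AAG GGT ACG ACC CGT TAA AAC ACA TCA TCC CAT CAT ATT AAT CAT GGC ATC ATT — no ATG→stop ORF.
Frame -2: GAC TGA AGG GTA CGA CCC GTT AAA ACA CAT CAT CCC ATC ATA TTA ATC ATG GCA TCA TTA — no ATG→stop ORF.
Frame -3: ACT GAA GGG TAC GAC CCG TTA AAA CAC ATC ATC CCA TCA TAT TAA TCA TGG CAT CAT — no ATG→stop ORF.
ORFs ≥ 12 nucleotides: frame +2 11–31 (21 nucleotides), frame +2 20–31 (12 nucleotides), frame +3 3–14 (12 nucleotides). Count = 3.

3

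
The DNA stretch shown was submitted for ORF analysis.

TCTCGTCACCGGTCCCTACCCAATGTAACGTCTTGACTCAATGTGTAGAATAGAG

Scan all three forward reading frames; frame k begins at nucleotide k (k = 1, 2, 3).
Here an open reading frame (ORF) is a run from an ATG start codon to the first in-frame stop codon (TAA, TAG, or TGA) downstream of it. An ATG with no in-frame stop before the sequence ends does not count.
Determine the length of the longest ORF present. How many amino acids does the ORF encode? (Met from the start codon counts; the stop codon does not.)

Frame 1: TCT CGT CAC CGG TCC CTA CCC AAT GTA ACG TCT TGA CTC AAT GTG TAG AAT AGA — no ATG→stop ORF.
Frame 2: CTC GTC ACC GGT CCC TAC CCA ATG TAA CGT CTT GAC TCA ATG TGT AGA ATA GAG — ATG at 23, stop TAA at 26 → 6 nt.
Frame 3: TCG TCA CCG GTC CCT ACC CAA TGT AAC GTC TTG ACT CAA TGT GTA GAA TAG — no ATG→stop ORF.
Longest: frame 2, positions 23–28, 6 nt = 2 codons = 1 aa. → 1 amino acids.

1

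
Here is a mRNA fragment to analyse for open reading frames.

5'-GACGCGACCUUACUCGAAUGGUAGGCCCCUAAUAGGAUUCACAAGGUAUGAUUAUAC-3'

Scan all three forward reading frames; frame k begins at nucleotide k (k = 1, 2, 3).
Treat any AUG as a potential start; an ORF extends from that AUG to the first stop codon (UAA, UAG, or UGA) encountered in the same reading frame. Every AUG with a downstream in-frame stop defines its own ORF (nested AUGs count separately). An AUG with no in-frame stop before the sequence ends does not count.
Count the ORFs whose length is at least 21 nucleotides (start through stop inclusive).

Frame 1: GAC GCG ACC UUA CUC GAA UGG UAG GCC CCU AAU AGG AUU CAC AAG GUA UGA UUA UAC — no AUG→stop ORF.
Frame 2: ACG CGA CCU UAC UCG AAU GGU AGG CCC CUA AUA GGA UUC ACA AGG UAU GAU UAU — no AUG→stop ORF.
Frame 3: CGC GAC CUU ACU CGA AUG GUA GGC CCC UAA UAG GAU UCA CAA GGU AUG AUU AUA — AUG at 18, stop UAA at 30 → 15 nt.
No ORF reaches 21 nucleotides. Count = 0.

0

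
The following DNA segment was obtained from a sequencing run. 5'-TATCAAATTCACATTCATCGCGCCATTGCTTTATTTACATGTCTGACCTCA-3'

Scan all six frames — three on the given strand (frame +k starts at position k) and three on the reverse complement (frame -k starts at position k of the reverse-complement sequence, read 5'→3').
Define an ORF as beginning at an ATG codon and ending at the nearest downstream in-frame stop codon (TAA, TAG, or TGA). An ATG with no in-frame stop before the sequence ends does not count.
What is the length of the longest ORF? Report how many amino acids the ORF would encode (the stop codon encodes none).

3

Reverse complement (5'→3'): TGAGGTCAGACATGTAAATAAAGCAATGGCGCGATGAATGTGAATTTGATA
Frame +1: TAT CAA ATT CAC ATT CAT CGC GCC ATT GCT TTA TTT ACA TGT CTG ACC TCA — no ATG→stop ORF.
Frame +2: ATC AAA TTC ACA TTC ATC GCG CCA TTG CTT TAT TTA CAT GTC TGA CCT — no ATG→stop ORF.
Frame +3: TCA AAT TCA CAT TCA TCG CGC CAT TGC TTT ATT TAC ATG TCT GAC CTC — no ATG→stop ORF.
Frame -1: TGA GGT CAG ACA TGT AAA TAA AGC AAT GGC GCG ATG AAT GTG AAT TTG ATA — no ATG→stop ORF.
Frame -2: GAG GTC AGA CAT GTA AAT AAA GCA ATG GCG CGA TGA ATG TGA ATT TGA — ATG at 26, stop TGA at 35 → 12 nt; ATG at 38, stop TGA at 41 → 6 nt.
Frame -3: AGG TCA GAC ATG TAA ATA AAG CAA TGG CGC GAT GAA TGT GAA TTT GAT — ATG at 12, stop TAA at 15 → 6 nt.
Longest: frame -2, positions 26–37, 12 nt = 4 codons = 3 aa. → 3 amino acids.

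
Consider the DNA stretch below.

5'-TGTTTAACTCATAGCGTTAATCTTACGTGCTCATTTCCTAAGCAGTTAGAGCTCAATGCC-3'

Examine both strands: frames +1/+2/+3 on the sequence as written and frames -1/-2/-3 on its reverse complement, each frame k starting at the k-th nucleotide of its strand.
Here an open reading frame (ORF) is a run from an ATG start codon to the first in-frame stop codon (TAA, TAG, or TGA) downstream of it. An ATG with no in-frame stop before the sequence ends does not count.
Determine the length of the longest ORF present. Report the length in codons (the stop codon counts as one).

4

Reverse complement (5'→3'): GGCATTGAGCTCTAACTGCTTAGGAAATGAGCACGTAAGATTAACGCTATGAGTTAAACA
Frame +1: TGT TTA ACT CAT AGC GTT AAT CTT ACG TGC TCA TTT CCT AAG CAG TTA GAG CTC AAT GCC — no ATG→stop ORF.
Frame +2: GTT TAA CTC ATA GCG TTA ATC TTA CGT GCT CAT TTC CTA AGC AGT TAG AGC TCA ATG — no ATG→stop ORF.
Frame +3: TTT AAC TCA TAG CGT TAA TCT TAC GTG CTC ATT TCC TAA GCA GTT AGA GCT CAA TGC — no ATG→stop ORF.
Frame -1: GGC ATT GAG CTC TAA CTG CTT AGG AAA TGA GCA CGT AAG ATT AAC GCT ATG AGT TAA ACA — ATG at 49, stop TAA at 55 → 9 nt.
Frame -2: GCA TTG AGC TCT AAC TGC TTA GGA AAT GAG CAC GTA AGA TTA ACG CTA TGA GTT AAA — no ATG→stop ORF.
Frame -3: CAT TGA GCT CTA ACT GCT TAG GAA ATG AGC ACG TAA GAT TAA CGC TAT GAG TTA AAC — ATG at 27, stop TAA at 36 → 12 nt.
Longest: frame -3, positions 27–38, 12 nt = 4 codons = 3 aa. → 4 codons.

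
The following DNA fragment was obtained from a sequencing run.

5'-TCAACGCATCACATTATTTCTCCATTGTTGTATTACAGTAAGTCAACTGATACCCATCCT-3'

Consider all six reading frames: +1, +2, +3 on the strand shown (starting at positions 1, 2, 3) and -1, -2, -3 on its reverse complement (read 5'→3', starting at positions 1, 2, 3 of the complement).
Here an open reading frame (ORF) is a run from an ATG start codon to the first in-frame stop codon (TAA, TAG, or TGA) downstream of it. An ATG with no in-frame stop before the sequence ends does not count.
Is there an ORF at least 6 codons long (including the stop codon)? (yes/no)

no

Reverse complement (5'→3'): AGGATGGGTATCAGTTGACTTACTGTAATACAACAATGGAGAAATAATGTGATGCGTTGA
Frame +1: TCA ACG CAT CAC ATT ATT TCT CCA TTG TTG TAT TAC AGT AAG TCA ACT GAT ACC CAT CCT — no ATG→stop ORF.
Frame +2: CAA CGC ATC ACA TTA TTT CTC CAT TGT TGT ATT ACA GTA AGT CAA CTG ATA CCC ATC — no ATG→stop ORF.
Frame +3: AAC GCA TCA CAT TAT TTC TCC ATT GTT GTA TTA CAG TAA GTC AAC TGA TAC CCA TCC — no ATG→stop ORF.
Frame -1: AGG ATG GGT ATC AGT TGA CTT ACT GTA ATA CAA CAA TGG AGA AAT AAT GTG ATG CGT TGA — ATG at 4, stop TGA at 16 → 15 nt; ATG at 52, stop TGA at 58 → 9 nt.
Frame -2: GGA TGG GTA TCA GTT GAC TTA CTG TAA TAC AAC AAT GGA GAA ATA ATG TGA TGC GTT — ATG at 47, stop TGA at 50 → 6 nt.
Frame -3: GAT GGG TAT CAG TTG ACT TAC TGT AAT ACA ACA ATG GAG AAA TAA TGT GAT GCG TTG — ATG at 36, stop TAA at 45 → 12 nt.
Largest ORF found is 5 codons < 6, so no.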